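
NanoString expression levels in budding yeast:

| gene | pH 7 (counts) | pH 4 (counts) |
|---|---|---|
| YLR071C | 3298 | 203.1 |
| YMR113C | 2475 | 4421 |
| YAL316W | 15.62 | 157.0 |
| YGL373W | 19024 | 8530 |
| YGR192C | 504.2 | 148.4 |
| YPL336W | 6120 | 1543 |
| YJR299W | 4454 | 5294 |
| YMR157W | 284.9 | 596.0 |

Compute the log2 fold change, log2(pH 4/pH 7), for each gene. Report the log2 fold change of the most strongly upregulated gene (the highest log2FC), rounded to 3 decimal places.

log2(203.1/3298) = -4.021  (YLR071C)
log2(4421/2475) = 0.837  (YMR113C)
log2(157.0/15.62) = 3.329  (YAL316W)
log2(8530/19024) = -1.157  (YGL373W)
log2(148.4/504.2) = -1.765  (YGR192C)
log2(1543/6120) = -1.988  (YPL336W)
log2(5294/4454) = 0.249  (YJR299W)
log2(596.0/284.9) = 1.065  (YMR157W)
YAL316W is most strongly upregulated.

3.329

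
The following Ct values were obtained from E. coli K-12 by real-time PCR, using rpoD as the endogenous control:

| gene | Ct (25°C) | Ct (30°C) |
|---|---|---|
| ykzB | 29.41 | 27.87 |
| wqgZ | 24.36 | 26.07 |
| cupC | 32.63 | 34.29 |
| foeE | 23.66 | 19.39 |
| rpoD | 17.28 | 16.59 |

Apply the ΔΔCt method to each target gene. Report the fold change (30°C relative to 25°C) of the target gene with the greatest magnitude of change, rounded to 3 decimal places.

ykzB: ΔΔCt = (27.87−16.59) − (29.41−17.28) = 11.28 − 12.13 = -0.85; fold change = 2^0.85 = 1.803
wqgZ: ΔΔCt = (26.07−16.59) − (24.36−17.28) = 9.48 − 7.08 = 2.40; fold change = 2^-2.40 = 0.189
cupC: ΔΔCt = (34.29−16.59) − (32.63−17.28) = 17.70 − 15.35 = 2.35; fold change = 2^-2.35 = 0.196
foeE: ΔΔCt = (19.39−16.59) − (23.66−17.28) = 2.80 − 6.38 = -3.58; fold change = 2^3.58 = 11.959
foeE has the largest |ΔΔCt| = 3.58.

11.959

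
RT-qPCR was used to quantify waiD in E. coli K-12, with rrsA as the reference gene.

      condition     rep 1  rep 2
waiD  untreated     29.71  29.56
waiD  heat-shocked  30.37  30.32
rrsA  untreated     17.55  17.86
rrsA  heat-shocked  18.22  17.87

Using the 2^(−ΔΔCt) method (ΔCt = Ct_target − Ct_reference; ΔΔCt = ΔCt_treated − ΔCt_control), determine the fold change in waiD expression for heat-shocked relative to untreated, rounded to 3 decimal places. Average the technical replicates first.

0.774

Mean Ct: waiD untreated 29.635; waiD heat-shocked 30.345; rrsA untreated 17.705; rrsA heat-shocked 18.045
ΔCt(untreated) = 29.635 − 17.705 = 11.930
ΔCt(heat-shocked) = 30.345 − 18.045 = 12.300
ΔΔCt = 12.300 − 11.930 = 0.370
Fold change = 2^(−0.370) = 0.7738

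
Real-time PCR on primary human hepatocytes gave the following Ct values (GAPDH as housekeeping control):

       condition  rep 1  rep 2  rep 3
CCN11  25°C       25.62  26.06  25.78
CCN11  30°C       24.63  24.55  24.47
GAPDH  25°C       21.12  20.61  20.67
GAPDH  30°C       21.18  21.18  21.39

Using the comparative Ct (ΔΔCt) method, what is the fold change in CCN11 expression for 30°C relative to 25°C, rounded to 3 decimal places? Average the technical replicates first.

3.294

Mean Ct: CCN11 25°C 25.820; CCN11 30°C 24.550; GAPDH 25°C 20.800; GAPDH 30°C 21.250
ΔCt(25°C) = 25.820 − 20.800 = 5.020
ΔCt(30°C) = 24.550 − 21.250 = 3.300
ΔΔCt = 3.300 − 5.020 = -1.720
Fold change = 2^(−(-1.720)) = 2^1.720 = 3.2944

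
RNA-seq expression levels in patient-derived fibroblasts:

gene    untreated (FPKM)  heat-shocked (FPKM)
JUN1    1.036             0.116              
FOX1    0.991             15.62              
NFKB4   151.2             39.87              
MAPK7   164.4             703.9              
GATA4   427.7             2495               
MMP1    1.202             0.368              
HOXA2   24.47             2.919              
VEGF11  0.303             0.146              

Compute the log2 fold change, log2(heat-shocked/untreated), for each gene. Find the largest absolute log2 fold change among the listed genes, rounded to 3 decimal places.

3.978

log2(0.116/1.036) = -3.159  (JUN1)
log2(15.62/0.991) = 3.978  (FOX1)
log2(39.87/151.2) = -1.923  (NFKB4)
log2(703.9/164.4) = 2.098  (MAPK7)
log2(2495/427.7) = 2.544  (GATA4)
log2(0.368/1.202) = -1.708  (MMP1)
log2(2.919/24.47) = -3.067  (HOXA2)
log2(0.146/0.303) = -1.053  (VEGF11)
The largest magnitude belongs to FOX1.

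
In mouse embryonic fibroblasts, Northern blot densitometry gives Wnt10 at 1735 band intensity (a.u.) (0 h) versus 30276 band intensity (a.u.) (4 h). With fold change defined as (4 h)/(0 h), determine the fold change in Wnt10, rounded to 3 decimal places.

17.450

Fold change = 30276 / 1735 = 17.4501
Wnt10 is upregulated.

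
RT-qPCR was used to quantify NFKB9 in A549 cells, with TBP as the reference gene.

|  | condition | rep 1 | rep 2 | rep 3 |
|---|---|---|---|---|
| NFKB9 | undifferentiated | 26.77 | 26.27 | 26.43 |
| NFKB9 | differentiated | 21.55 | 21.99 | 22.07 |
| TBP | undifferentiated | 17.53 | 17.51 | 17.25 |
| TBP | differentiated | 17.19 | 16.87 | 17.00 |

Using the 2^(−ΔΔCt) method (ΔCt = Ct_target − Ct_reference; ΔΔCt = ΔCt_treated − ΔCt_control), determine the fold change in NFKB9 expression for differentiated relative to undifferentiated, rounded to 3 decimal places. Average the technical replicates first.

18.507

Mean Ct: NFKB9 undifferentiated 26.490; NFKB9 differentiated 21.870; TBP undifferentiated 17.430; TBP differentiated 17.020
ΔCt(undifferentiated) = 26.490 − 17.430 = 9.060
ΔCt(differentiated) = 21.870 − 17.020 = 4.850
ΔΔCt = 4.850 − 9.060 = -4.210
Fold change = 2^(−(-4.210)) = 2^4.210 = 18.5070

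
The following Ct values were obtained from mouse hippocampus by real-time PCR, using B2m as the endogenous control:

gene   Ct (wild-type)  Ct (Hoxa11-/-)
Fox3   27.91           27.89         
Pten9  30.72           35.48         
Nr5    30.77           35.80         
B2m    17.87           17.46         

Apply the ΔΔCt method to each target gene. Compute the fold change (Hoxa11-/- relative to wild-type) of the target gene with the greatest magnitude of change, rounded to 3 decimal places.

Fox3: ΔΔCt = (27.89−17.46) − (27.91−17.87) = 10.43 − 10.04 = 0.39; fold change = 2^-0.39 = 0.763
Pten9: ΔΔCt = (35.48−17.46) − (30.72−17.87) = 18.02 − 12.85 = 5.17; fold change = 2^-5.17 = 0.028
Nr5: ΔΔCt = (35.80−17.46) − (30.77−17.87) = 18.34 − 12.90 = 5.44; fold change = 2^-5.44 = 0.023
Nr5 has the largest |ΔΔCt| = 5.44.

0.023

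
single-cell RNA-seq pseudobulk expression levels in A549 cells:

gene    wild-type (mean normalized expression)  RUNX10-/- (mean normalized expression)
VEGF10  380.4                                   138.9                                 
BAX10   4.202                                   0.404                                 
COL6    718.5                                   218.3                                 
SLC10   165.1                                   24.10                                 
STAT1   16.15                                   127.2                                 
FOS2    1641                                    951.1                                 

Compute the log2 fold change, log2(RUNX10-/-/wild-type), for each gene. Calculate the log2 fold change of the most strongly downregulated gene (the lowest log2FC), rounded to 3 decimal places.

log2(138.9/380.4) = -1.453  (VEGF10)
log2(0.404/4.202) = -3.379  (BAX10)
log2(218.3/718.5) = -1.719  (COL6)
log2(24.10/165.1) = -2.776  (SLC10)
log2(127.2/16.15) = 2.977  (STAT1)
log2(951.1/1641) = -0.787  (FOS2)
BAX10 is most strongly downregulated.

-3.379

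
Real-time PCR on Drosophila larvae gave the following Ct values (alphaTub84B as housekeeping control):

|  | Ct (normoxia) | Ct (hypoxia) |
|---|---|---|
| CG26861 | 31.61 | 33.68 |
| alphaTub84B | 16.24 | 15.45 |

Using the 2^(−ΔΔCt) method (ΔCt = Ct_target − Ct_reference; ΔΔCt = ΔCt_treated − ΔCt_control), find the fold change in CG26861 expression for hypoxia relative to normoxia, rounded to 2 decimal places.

ΔCt(normoxia) = 31.610 − 16.240 = 15.370
ΔCt(hypoxia) = 33.680 − 15.450 = 18.230
ΔΔCt = 18.230 − 15.370 = 2.860
Fold change = 2^(−2.860) = 0.138

0.14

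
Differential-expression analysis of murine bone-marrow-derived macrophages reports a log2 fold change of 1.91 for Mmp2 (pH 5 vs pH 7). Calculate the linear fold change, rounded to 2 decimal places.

3.76

Fold change = 2^(1.91) = 3.758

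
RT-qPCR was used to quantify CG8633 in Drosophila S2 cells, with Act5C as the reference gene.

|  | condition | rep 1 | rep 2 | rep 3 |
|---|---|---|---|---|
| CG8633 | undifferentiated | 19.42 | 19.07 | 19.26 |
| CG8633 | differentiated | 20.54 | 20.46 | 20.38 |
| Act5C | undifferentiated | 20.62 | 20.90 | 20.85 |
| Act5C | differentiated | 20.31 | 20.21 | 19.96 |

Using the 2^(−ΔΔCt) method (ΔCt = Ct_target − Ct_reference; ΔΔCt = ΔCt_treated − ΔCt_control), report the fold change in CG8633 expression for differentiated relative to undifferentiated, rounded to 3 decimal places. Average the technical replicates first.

Mean Ct: CG8633 undifferentiated 19.250; CG8633 differentiated 20.460; Act5C undifferentiated 20.790; Act5C differentiated 20.160
ΔCt(undifferentiated) = 19.250 − 20.790 = -1.540
ΔCt(differentiated) = 20.460 − 20.160 = 0.300
ΔΔCt = 0.300 − (-1.540) = 1.840
Fold change = 2^(−1.840) = 0.2793

0.279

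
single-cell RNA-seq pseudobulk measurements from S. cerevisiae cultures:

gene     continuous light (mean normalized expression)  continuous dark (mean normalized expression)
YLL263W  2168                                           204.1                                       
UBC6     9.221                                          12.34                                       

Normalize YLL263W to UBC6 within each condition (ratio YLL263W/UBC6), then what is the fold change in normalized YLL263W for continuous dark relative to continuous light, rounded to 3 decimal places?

YLL263W/UBC6 (continuous light) = 2168 / 9.221 = 235.12
YLL263W/UBC6 (continuous dark) = 204.1 / 12.34 = 16.54
Fold change = 16.54 / 235.12 = 0.0703

0.070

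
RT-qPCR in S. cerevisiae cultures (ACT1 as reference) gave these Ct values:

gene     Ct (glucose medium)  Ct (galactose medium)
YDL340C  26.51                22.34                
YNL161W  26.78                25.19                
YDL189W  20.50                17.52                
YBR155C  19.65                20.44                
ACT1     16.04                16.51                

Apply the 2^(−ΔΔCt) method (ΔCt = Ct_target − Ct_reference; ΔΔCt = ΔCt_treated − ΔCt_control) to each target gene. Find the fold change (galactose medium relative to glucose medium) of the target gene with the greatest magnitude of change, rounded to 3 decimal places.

YDL340C: ΔΔCt = (22.34−16.51) − (26.51−16.04) = 5.83 − 10.47 = -4.64; fold change = 2^4.64 = 24.933
YNL161W: ΔΔCt = (25.19−16.51) − (26.78−16.04) = 8.68 − 10.74 = -2.06; fold change = 2^2.06 = 4.170
YDL189W: ΔΔCt = (17.52−16.51) − (20.50−16.04) = 1.01 − 4.46 = -3.45; fold change = 2^3.45 = 10.928
YBR155C: ΔΔCt = (20.44−16.51) − (19.65−16.04) = 3.93 − 3.61 = 0.32; fold change = 2^-0.32 = 0.801
YDL340C has the largest |ΔΔCt| = 4.64.

24.933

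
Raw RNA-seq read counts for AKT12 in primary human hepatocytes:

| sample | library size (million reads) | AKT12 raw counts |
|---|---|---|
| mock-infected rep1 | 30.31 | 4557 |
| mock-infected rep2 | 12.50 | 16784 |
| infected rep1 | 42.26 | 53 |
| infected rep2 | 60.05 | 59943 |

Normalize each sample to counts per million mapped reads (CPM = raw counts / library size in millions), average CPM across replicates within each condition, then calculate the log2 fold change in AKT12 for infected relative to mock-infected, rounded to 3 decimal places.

CPM(mock-infected rep1) = 4557 / 30.31 = 150.3464
CPM(mock-infected rep2) = 16784 / 12.50 = 1342.7200
CPM(infected rep1) = 53 / 42.26 = 1.2541
CPM(infected rep2) = 59943 / 60.05 = 998.2182
mean CPM(mock-infected) = 746.5332; mean CPM(infected) = 499.7361
Fold change = 499.7361 / 746.5332 = 0.66941
log2(0.66941) = -0.5790

-0.579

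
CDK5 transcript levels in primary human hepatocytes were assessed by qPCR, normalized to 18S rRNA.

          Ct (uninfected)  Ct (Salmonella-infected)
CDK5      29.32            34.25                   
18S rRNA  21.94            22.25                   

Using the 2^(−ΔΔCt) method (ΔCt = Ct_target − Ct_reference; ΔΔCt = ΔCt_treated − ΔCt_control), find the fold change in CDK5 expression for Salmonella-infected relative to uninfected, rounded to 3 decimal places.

0.041

ΔCt(uninfected) = 29.320 − 21.940 = 7.380
ΔCt(Salmonella-infected) = 34.250 − 22.250 = 12.000
ΔΔCt = 12.000 − 7.380 = 4.620
Fold change = 2^(−4.620) = 0.0407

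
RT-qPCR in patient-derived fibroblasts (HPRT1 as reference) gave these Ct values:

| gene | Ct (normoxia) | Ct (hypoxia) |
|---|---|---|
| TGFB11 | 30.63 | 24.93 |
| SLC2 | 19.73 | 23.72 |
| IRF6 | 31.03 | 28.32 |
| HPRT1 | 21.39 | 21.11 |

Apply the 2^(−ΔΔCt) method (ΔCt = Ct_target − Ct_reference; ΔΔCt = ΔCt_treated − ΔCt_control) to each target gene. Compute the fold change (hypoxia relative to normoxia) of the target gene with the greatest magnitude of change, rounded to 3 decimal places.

42.814

TGFB11: ΔΔCt = (24.93−21.11) − (30.63−21.39) = 3.82 − 9.24 = -5.42; fold change = 2^5.42 = 42.814
SLC2: ΔΔCt = (23.72−21.11) − (19.73−21.39) = 2.61 − (-1.66) = 4.27; fold change = 2^-4.27 = 0.052
IRF6: ΔΔCt = (28.32−21.11) − (31.03−21.39) = 7.21 − 9.64 = -2.43; fold change = 2^2.43 = 5.389
TGFB11 has the largest |ΔΔCt| = 5.42.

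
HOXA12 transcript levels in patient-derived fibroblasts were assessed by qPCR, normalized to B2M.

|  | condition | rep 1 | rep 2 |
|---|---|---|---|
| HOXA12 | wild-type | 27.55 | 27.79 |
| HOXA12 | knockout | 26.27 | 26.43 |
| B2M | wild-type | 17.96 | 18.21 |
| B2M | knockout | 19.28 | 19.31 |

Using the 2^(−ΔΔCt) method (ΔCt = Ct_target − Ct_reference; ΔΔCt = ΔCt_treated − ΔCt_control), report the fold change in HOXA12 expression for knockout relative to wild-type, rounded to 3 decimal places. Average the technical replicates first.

Mean Ct: HOXA12 wild-type 27.670; HOXA12 knockout 26.350; B2M wild-type 18.085; B2M knockout 19.295
ΔCt(wild-type) = 27.670 − 18.085 = 9.585
ΔCt(knockout) = 26.350 − 19.295 = 7.055
ΔΔCt = 7.055 − 9.585 = -2.530
Fold change = 2^(−(-2.530)) = 2^2.530 = 5.7757

5.776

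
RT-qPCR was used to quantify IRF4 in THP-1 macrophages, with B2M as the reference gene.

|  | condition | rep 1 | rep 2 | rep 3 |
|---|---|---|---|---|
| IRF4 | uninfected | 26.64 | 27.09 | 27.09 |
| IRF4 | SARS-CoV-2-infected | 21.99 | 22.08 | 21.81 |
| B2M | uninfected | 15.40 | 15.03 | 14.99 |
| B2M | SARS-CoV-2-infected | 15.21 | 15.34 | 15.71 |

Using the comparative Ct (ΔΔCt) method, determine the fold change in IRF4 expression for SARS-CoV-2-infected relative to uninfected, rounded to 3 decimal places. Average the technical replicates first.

Mean Ct: IRF4 uninfected 26.940; IRF4 SARS-CoV-2-infected 21.960; B2M uninfected 15.140; B2M SARS-CoV-2-infected 15.420
ΔCt(uninfected) = 26.940 − 15.140 = 11.800
ΔCt(SARS-CoV-2-infected) = 21.960 − 15.420 = 6.540
ΔΔCt = 6.540 − 11.800 = -5.260
Fold change = 2^(−(-5.260)) = 2^5.260 = 38.3193

38.319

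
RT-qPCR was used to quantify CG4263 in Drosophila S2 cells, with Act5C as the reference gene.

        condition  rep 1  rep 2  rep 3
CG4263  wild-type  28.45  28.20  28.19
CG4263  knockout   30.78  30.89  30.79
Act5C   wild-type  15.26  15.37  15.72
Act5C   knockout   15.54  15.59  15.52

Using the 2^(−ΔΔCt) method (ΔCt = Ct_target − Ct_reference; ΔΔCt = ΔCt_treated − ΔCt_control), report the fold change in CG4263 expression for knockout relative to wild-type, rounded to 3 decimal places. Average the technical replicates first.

0.184

Mean Ct: CG4263 wild-type 28.280; CG4263 knockout 30.820; Act5C wild-type 15.450; Act5C knockout 15.550
ΔCt(wild-type) = 28.280 − 15.450 = 12.830
ΔCt(knockout) = 30.820 − 15.550 = 15.270
ΔΔCt = 15.270 − 12.830 = 2.440
Fold change = 2^(−2.440) = 0.1843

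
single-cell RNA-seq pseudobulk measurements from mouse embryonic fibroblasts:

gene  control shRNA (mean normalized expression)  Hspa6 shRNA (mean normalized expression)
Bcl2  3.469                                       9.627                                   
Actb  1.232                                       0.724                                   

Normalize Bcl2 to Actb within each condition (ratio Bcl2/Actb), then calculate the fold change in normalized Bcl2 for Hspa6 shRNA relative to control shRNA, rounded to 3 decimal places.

Bcl2/Actb (control shRNA) = 3.469 / 1.232 = 2.8157
Bcl2/Actb (Hspa6 shRNA) = 9.627 / 0.724 = 13.297
Fold change = 13.297 / 2.8157 = 4.7224

4.722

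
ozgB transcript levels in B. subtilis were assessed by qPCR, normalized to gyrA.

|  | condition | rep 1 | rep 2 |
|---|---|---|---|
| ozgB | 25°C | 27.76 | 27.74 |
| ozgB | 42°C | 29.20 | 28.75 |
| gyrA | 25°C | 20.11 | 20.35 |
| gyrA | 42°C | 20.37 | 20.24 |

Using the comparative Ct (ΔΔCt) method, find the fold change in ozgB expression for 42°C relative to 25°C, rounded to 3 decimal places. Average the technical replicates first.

Mean Ct: ozgB 25°C 27.750; ozgB 42°C 28.975; gyrA 25°C 20.230; gyrA 42°C 20.305
ΔCt(25°C) = 27.750 − 20.230 = 7.520
ΔCt(42°C) = 28.975 − 20.305 = 8.670
ΔΔCt = 8.670 − 7.520 = 1.150
Fold change = 2^(−1.150) = 0.4506

0.451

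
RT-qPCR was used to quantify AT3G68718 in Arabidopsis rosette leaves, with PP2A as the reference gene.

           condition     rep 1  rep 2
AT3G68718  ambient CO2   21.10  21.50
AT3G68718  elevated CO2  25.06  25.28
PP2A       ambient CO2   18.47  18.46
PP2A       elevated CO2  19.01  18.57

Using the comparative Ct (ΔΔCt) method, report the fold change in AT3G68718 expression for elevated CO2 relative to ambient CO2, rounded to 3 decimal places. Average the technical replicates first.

Mean Ct: AT3G68718 ambient CO2 21.300; AT3G68718 elevated CO2 25.170; PP2A ambient CO2 18.465; PP2A elevated CO2 18.790
ΔCt(ambient CO2) = 21.300 − 18.465 = 2.835
ΔCt(elevated CO2) = 25.170 − 18.790 = 6.380
ΔΔCt = 6.380 − 2.835 = 3.545
Fold change = 2^(−3.545) = 0.0857

0.086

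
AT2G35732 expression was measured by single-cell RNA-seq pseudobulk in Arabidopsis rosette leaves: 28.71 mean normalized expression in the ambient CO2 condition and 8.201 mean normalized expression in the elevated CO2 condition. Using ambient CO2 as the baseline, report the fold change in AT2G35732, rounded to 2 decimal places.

Fold change = 8.201 / 28.71 = 0.286
AT2G35732 is downregulated.

0.29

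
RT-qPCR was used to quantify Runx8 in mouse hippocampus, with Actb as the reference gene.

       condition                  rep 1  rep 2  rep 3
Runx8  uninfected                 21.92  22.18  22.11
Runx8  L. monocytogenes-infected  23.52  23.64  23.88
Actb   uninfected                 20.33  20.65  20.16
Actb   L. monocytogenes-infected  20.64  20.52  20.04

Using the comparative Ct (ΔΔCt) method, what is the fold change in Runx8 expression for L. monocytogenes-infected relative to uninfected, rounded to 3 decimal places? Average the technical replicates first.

Mean Ct: Runx8 uninfected 22.070; Runx8 L. monocytogenes-infected 23.680; Actb uninfected 20.380; Actb L. monocytogenes-infected 20.400
ΔCt(uninfected) = 22.070 − 20.380 = 1.690
ΔCt(L. monocytogenes-infected) = 23.680 − 20.400 = 3.280
ΔΔCt = 3.280 − 1.690 = 1.590
Fold change = 2^(−1.590) = 0.3322

0.332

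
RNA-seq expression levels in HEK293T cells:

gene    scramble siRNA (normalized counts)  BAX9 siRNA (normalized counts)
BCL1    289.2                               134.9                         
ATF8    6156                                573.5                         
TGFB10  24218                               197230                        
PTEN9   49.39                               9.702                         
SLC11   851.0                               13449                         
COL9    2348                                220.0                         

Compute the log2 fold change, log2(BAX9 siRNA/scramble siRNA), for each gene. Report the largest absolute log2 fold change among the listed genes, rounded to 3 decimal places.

log2(134.9/289.2) = -1.100  (BCL1)
log2(573.5/6156) = -3.424  (ATF8)
log2(197230/24218) = 3.026  (TGFB10)
log2(9.702/49.39) = -2.348  (PTEN9)
log2(13449/851.0) = 3.982  (SLC11)
log2(220.0/2348) = -3.416  (COL9)
The largest magnitude belongs to SLC11.

3.982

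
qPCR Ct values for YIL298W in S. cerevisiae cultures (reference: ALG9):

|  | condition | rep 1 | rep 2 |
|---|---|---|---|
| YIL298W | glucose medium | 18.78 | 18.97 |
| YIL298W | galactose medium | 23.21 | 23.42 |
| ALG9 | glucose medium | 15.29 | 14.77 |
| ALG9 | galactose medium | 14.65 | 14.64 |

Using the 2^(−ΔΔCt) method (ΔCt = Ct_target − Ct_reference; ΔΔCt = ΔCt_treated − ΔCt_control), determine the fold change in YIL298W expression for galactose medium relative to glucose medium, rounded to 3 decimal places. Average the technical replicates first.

Mean Ct: YIL298W glucose medium 18.875; YIL298W galactose medium 23.315; ALG9 glucose medium 15.030; ALG9 galactose medium 14.645
ΔCt(glucose medium) = 18.875 − 15.030 = 3.845
ΔCt(galactose medium) = 23.315 − 14.645 = 8.670
ΔΔCt = 8.670 − 3.845 = 4.825
Fold change = 2^(−4.825) = 0.0353

0.035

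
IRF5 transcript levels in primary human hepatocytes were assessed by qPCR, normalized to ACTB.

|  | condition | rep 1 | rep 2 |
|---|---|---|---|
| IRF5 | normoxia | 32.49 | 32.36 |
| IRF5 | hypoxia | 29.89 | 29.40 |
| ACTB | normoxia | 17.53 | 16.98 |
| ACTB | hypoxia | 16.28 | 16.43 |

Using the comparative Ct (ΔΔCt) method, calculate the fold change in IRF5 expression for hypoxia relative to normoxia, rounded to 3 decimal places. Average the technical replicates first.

Mean Ct: IRF5 normoxia 32.425; IRF5 hypoxia 29.645; ACTB normoxia 17.255; ACTB hypoxia 16.355
ΔCt(normoxia) = 32.425 − 17.255 = 15.170
ΔCt(hypoxia) = 29.645 − 16.355 = 13.290
ΔΔCt = 13.290 − 15.170 = -1.880
Fold change = 2^(−(-1.880)) = 2^1.880 = 3.6808

3.681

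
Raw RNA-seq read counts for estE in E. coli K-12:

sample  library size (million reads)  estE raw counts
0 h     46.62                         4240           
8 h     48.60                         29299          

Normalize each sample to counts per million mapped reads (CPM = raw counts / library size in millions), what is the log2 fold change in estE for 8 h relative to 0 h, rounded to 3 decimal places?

CPM(0 h) = 4240 / 46.62 = 90.9481
CPM(8 h) = 29299 / 48.60 = 602.8601
Fold change = 602.8601 / 90.9481 = 6.62862
log2(6.62862) = 2.7287

2.729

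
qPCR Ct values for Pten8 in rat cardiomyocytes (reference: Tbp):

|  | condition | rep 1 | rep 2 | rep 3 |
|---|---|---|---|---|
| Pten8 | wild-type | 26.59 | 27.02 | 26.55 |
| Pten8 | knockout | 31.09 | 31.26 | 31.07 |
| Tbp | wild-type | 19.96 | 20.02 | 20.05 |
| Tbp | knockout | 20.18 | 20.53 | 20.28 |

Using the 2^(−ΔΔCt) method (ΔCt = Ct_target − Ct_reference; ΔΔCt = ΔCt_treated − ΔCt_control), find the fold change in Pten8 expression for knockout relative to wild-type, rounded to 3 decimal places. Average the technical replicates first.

Mean Ct: Pten8 wild-type 26.720; Pten8 knockout 31.140; Tbp wild-type 20.010; Tbp knockout 20.330
ΔCt(wild-type) = 26.720 − 20.010 = 6.710
ΔCt(knockout) = 31.140 − 20.330 = 10.810
ΔΔCt = 10.810 − 6.710 = 4.100
Fold change = 2^(−4.100) = 0.0583

0.058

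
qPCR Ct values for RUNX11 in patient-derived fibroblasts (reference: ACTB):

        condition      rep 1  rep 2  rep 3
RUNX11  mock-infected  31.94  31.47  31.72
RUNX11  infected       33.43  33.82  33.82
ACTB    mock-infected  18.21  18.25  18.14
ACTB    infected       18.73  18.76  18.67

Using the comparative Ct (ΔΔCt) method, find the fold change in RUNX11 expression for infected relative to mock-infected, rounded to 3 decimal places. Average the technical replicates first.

0.363

Mean Ct: RUNX11 mock-infected 31.710; RUNX11 infected 33.690; ACTB mock-infected 18.200; ACTB infected 18.720
ΔCt(mock-infected) = 31.710 − 18.200 = 13.510
ΔCt(infected) = 33.690 − 18.720 = 14.970
ΔΔCt = 14.970 − 13.510 = 1.460
Fold change = 2^(−1.460) = 0.3635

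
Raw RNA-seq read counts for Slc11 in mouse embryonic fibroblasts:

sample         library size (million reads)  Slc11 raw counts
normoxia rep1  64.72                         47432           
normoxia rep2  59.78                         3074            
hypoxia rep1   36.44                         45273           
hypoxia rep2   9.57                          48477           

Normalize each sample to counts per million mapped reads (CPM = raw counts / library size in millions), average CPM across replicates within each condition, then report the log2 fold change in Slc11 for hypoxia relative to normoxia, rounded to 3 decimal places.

3.008

CPM(normoxia rep1) = 47432 / 64.72 = 732.8801
CPM(normoxia rep2) = 3074 / 59.78 = 51.4219
CPM(hypoxia rep1) = 45273 / 36.44 = 1242.3985
CPM(hypoxia rep2) = 48477 / 9.57 = 5065.5172
mean CPM(normoxia) = 392.1510; mean CPM(hypoxia) = 3153.9579
Fold change = 3153.9579 / 392.1510 = 8.04271
log2(8.04271) = 3.0077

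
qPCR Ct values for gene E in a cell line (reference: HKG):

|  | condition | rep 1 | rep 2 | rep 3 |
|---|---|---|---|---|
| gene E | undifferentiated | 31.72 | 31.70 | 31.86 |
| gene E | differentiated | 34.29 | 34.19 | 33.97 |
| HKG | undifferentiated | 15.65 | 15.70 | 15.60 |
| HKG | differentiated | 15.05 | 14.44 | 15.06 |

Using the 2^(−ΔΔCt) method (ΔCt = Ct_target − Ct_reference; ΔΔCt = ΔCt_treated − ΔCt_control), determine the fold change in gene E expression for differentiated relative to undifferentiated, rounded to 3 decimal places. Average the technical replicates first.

Mean Ct: gene E undifferentiated 31.760; gene E differentiated 34.150; HKG undifferentiated 15.650; HKG differentiated 14.850
ΔCt(undifferentiated) = 31.760 − 15.650 = 16.110
ΔCt(differentiated) = 34.150 − 14.850 = 19.300
ΔΔCt = 19.300 − 16.110 = 3.190
Fold change = 2^(−3.190) = 0.1096

0.110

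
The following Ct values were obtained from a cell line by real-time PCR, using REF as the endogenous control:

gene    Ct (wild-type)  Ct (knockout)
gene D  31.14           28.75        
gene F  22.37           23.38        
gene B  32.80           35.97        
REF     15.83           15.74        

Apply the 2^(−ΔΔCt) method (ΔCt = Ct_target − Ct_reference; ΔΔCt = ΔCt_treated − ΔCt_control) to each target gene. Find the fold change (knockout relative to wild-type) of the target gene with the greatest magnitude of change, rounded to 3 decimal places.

gene D: ΔΔCt = (28.75−15.74) − (31.14−15.83) = 13.01 − 15.31 = -2.30; fold change = 2^2.30 = 4.925
gene F: ΔΔCt = (23.38−15.74) − (22.37−15.83) = 7.64 − 6.54 = 1.10; fold change = 2^-1.10 = 0.467
gene B: ΔΔCt = (35.97−15.74) − (32.80−15.83) = 20.23 − 16.97 = 3.26; fold change = 2^-3.26 = 0.104
gene B has the largest |ΔΔCt| = 3.26.

0.104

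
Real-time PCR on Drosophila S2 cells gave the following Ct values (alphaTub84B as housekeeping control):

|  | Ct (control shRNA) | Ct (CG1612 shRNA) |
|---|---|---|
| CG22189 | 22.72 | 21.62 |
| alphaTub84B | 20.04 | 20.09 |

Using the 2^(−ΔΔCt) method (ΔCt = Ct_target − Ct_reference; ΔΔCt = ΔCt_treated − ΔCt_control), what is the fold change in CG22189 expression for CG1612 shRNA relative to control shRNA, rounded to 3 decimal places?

2.219

ΔCt(control shRNA) = 22.720 − 20.040 = 2.680
ΔCt(CG1612 shRNA) = 21.620 − 20.090 = 1.530
ΔΔCt = 1.530 − 2.680 = -1.150
Fold change = 2^(−(-1.150)) = 2^1.150 = 2.2191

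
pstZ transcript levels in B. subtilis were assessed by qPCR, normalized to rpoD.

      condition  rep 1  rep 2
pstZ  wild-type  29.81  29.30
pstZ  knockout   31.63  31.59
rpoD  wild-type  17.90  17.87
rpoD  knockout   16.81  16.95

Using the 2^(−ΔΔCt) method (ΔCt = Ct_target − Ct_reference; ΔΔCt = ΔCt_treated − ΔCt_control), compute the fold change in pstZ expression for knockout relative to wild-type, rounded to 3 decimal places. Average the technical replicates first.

Mean Ct: pstZ wild-type 29.555; pstZ knockout 31.610; rpoD wild-type 17.885; rpoD knockout 16.880
ΔCt(wild-type) = 29.555 − 17.885 = 11.670
ΔCt(knockout) = 31.610 − 16.880 = 14.730
ΔΔCt = 14.730 − 11.670 = 3.060
Fold change = 2^(−3.060) = 0.1199

0.120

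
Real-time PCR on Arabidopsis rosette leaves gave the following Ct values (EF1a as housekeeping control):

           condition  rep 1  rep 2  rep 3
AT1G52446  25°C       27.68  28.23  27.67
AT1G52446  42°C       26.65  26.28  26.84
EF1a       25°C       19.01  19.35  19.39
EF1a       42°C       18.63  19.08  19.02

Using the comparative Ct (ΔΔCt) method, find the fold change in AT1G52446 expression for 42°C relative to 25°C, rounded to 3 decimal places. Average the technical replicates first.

1.905

Mean Ct: AT1G52446 25°C 27.860; AT1G52446 42°C 26.590; EF1a 25°C 19.250; EF1a 42°C 18.910
ΔCt(25°C) = 27.860 − 19.250 = 8.610
ΔCt(42°C) = 26.590 − 18.910 = 7.680
ΔΔCt = 7.680 − 8.610 = -0.930
Fold change = 2^(−(-0.930)) = 2^0.930 = 1.9053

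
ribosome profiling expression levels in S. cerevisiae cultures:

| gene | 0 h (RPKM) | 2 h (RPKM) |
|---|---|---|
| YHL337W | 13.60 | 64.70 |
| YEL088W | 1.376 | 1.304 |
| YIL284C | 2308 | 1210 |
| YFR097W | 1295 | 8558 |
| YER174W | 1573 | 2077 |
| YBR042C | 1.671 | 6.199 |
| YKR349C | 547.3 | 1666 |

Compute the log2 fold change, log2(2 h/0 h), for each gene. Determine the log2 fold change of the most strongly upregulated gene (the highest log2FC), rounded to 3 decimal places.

log2(64.70/13.60) = 2.250  (YHL337W)
log2(1.304/1.376) = -0.078  (YEL088W)
log2(1210/2308) = -0.932  (YIL284C)
log2(8558/1295) = 2.724  (YFR097W)
log2(2077/1573) = 0.401  (YER174W)
log2(6.199/1.671) = 1.891  (YBR042C)
log2(1666/547.3) = 1.606  (YKR349C)
YFR097W is most strongly upregulated.

2.724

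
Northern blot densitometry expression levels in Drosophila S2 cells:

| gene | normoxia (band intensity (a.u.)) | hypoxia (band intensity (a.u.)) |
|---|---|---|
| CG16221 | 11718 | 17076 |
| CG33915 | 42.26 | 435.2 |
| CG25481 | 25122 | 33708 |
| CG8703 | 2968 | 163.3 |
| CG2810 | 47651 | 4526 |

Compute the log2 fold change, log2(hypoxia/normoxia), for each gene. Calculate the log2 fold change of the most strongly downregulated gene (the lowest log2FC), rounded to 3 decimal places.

-4.184

log2(17076/11718) = 0.543  (CG16221)
log2(435.2/42.26) = 3.364  (CG33915)
log2(33708/25122) = 0.424  (CG25481)
log2(163.3/2968) = -4.184  (CG8703)
log2(4526/47651) = -3.396  (CG2810)
CG8703 is most strongly downregulated.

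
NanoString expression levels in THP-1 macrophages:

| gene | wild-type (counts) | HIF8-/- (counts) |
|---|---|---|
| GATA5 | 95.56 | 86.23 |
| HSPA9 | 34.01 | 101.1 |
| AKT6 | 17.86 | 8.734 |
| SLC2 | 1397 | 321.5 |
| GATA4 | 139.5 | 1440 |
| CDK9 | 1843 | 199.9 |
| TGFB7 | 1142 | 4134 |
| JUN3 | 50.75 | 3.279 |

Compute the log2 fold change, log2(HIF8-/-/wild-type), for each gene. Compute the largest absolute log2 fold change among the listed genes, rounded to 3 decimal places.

log2(86.23/95.56) = -0.148  (GATA5)
log2(101.1/34.01) = 1.572  (HSPA9)
log2(8.734/17.86) = -1.032  (AKT6)
log2(321.5/1397) = -2.119  (SLC2)
log2(1440/139.5) = 3.368  (GATA4)
log2(199.9/1843) = -3.205  (CDK9)
log2(4134/1142) = 1.856  (TGFB7)
log2(3.279/50.75) = -3.952  (JUN3)
The largest magnitude belongs to JUN3.

3.952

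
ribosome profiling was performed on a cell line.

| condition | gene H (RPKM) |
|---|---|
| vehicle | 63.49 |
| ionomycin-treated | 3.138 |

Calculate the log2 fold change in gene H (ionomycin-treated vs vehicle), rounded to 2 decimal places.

-4.34

Fold change = 3.138 / 63.49 = 0.0494
log2(0.0494) = -4.339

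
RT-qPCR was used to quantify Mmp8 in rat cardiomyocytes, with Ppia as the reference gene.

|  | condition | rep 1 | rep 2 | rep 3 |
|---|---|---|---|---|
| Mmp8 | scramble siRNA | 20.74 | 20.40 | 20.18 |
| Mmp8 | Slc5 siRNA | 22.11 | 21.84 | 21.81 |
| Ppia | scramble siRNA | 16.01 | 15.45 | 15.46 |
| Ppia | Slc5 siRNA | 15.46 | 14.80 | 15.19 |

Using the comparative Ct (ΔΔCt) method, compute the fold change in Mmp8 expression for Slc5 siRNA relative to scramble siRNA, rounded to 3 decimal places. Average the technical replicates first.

0.255

Mean Ct: Mmp8 scramble siRNA 20.440; Mmp8 Slc5 siRNA 21.920; Ppia scramble siRNA 15.640; Ppia Slc5 siRNA 15.150
ΔCt(scramble siRNA) = 20.440 − 15.640 = 4.800
ΔCt(Slc5 siRNA) = 21.920 − 15.150 = 6.770
ΔΔCt = 6.770 − 4.800 = 1.970
Fold change = 2^(−1.970) = 0.2553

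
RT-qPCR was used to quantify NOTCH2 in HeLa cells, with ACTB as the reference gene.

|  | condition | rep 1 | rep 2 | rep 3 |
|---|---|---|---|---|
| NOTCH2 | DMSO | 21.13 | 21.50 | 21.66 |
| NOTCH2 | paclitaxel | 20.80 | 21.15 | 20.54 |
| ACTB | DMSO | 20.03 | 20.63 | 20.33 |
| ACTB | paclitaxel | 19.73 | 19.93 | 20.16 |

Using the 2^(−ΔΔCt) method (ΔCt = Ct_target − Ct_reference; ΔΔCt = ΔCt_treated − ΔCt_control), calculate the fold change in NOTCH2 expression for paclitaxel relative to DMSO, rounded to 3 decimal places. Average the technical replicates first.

Mean Ct: NOTCH2 DMSO 21.430; NOTCH2 paclitaxel 20.830; ACTB DMSO 20.330; ACTB paclitaxel 19.940
ΔCt(DMSO) = 21.430 − 20.330 = 1.100
ΔCt(paclitaxel) = 20.830 − 19.940 = 0.890
ΔΔCt = 0.890 − 1.100 = -0.210
Fold change = 2^(−(-0.210)) = 2^0.210 = 1.1567

1.157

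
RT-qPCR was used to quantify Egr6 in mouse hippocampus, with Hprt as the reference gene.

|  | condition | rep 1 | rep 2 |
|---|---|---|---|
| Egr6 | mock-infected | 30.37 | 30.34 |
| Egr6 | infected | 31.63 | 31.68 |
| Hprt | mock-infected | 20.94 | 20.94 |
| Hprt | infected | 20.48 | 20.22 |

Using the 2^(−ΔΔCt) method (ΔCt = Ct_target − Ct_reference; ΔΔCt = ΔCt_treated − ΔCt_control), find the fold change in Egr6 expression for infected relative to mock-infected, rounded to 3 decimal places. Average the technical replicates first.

0.270

Mean Ct: Egr6 mock-infected 30.355; Egr6 infected 31.655; Hprt mock-infected 20.940; Hprt infected 20.350
ΔCt(mock-infected) = 30.355 − 20.940 = 9.415
ΔCt(infected) = 31.655 − 20.350 = 11.305
ΔΔCt = 11.305 − 9.415 = 1.890
Fold change = 2^(−1.890) = 0.2698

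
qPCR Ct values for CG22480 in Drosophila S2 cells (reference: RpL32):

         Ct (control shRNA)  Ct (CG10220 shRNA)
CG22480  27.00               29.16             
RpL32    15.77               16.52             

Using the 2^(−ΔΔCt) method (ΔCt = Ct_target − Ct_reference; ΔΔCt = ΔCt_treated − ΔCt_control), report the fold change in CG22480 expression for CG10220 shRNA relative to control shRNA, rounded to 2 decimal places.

ΔCt(control shRNA) = 27.000 − 15.770 = 11.230
ΔCt(CG10220 shRNA) = 29.160 − 16.520 = 12.640
ΔΔCt = 12.640 − 11.230 = 1.410
Fold change = 2^(−1.410) = 0.376

0.38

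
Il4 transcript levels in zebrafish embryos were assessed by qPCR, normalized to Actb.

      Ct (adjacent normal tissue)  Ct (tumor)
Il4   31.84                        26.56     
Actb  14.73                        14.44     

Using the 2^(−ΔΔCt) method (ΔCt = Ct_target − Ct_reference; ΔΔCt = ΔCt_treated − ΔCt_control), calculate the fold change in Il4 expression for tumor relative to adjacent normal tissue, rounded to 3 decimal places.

ΔCt(adjacent normal tissue) = 31.840 − 14.730 = 17.110
ΔCt(tumor) = 26.560 − 14.440 = 12.120
ΔΔCt = 12.120 − 17.110 = -4.990
Fold change = 2^(−(-4.990)) = 2^4.990 = 31.7790

31.779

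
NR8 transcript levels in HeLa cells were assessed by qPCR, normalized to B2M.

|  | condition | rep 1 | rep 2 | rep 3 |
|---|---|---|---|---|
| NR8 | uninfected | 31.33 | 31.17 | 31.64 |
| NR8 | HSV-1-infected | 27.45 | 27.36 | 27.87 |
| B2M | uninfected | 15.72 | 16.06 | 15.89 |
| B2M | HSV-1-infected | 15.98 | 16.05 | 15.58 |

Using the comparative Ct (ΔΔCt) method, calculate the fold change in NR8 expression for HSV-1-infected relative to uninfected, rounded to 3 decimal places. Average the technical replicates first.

Mean Ct: NR8 uninfected 31.380; NR8 HSV-1-infected 27.560; B2M uninfected 15.890; B2M HSV-1-infected 15.870
ΔCt(uninfected) = 31.380 − 15.890 = 15.490
ΔCt(HSV-1-infected) = 27.560 − 15.870 = 11.690
ΔΔCt = 11.690 − 15.490 = -3.800
Fold change = 2^(−(-3.800)) = 2^3.800 = 13.9288

13.929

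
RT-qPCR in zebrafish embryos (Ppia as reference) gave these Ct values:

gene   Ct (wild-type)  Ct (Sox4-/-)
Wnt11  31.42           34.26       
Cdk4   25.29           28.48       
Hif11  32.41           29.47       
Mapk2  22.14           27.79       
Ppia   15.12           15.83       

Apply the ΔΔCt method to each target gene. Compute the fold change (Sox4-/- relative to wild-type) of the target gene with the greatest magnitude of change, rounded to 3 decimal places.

0.033

Wnt11: ΔΔCt = (34.26−15.83) − (31.42−15.12) = 18.43 − 16.30 = 2.13; fold change = 2^-2.13 = 0.228
Cdk4: ΔΔCt = (28.48−15.83) − (25.29−15.12) = 12.65 − 10.17 = 2.48; fold change = 2^-2.48 = 0.179
Hif11: ΔΔCt = (29.47−15.83) − (32.41−15.12) = 13.64 − 17.29 = -3.65; fold change = 2^3.65 = 12.553
Mapk2: ΔΔCt = (27.79−15.83) − (22.14−15.12) = 11.96 − 7.02 = 4.94; fold change = 2^-4.94 = 0.033
Mapk2 has the largest |ΔΔCt| = 4.94.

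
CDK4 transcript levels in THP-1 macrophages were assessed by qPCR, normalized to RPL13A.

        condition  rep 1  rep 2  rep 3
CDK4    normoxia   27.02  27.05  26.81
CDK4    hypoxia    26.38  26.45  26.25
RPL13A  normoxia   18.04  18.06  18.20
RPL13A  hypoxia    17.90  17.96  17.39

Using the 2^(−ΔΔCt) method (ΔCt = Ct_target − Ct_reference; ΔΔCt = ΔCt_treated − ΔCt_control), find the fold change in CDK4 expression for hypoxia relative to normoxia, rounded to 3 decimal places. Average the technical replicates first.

1.189

Mean Ct: CDK4 normoxia 26.960; CDK4 hypoxia 26.360; RPL13A normoxia 18.100; RPL13A hypoxia 17.750
ΔCt(normoxia) = 26.960 − 18.100 = 8.860
ΔCt(hypoxia) = 26.360 − 17.750 = 8.610
ΔΔCt = 8.610 − 8.860 = -0.250
Fold change = 2^(−(-0.250)) = 2^0.250 = 1.1892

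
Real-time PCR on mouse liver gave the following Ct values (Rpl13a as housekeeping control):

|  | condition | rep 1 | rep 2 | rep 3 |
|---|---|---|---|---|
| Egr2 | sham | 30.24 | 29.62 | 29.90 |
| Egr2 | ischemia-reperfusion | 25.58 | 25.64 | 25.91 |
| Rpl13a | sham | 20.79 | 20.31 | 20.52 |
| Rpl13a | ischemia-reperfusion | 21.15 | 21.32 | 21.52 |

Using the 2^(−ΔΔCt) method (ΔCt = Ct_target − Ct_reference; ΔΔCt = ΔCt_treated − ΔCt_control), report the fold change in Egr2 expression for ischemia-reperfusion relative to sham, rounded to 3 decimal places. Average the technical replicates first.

32.000

Mean Ct: Egr2 sham 29.920; Egr2 ischemia-reperfusion 25.710; Rpl13a sham 20.540; Rpl13a ischemia-reperfusion 21.330
ΔCt(sham) = 29.920 − 20.540 = 9.380
ΔCt(ischemia-reperfusion) = 25.710 − 21.330 = 4.380
ΔΔCt = 4.380 − 9.380 = -5.000
Fold change = 2^(−(-5.000)) = 2^5.000 = 32.0000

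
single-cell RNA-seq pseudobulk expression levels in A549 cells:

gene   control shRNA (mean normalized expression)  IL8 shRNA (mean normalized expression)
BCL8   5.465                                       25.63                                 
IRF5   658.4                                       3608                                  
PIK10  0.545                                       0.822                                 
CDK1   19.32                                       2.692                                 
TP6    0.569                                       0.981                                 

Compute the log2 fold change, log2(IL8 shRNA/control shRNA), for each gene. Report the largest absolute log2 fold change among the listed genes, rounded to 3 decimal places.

2.843

log2(25.63/5.465) = 2.230  (BCL8)
log2(3608/658.4) = 2.454  (IRF5)
log2(0.822/0.545) = 0.593  (PIK10)
log2(2.692/19.32) = -2.843  (CDK1)
log2(0.981/0.569) = 0.786  (TP6)
The largest magnitude belongs to CDK1.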